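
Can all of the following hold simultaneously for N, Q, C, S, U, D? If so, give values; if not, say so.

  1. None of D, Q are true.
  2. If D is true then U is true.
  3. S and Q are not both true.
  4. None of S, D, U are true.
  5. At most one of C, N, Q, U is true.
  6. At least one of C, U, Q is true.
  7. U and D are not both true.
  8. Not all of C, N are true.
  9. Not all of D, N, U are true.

N = False, Q = False, C = True, S = False, U = False, D = False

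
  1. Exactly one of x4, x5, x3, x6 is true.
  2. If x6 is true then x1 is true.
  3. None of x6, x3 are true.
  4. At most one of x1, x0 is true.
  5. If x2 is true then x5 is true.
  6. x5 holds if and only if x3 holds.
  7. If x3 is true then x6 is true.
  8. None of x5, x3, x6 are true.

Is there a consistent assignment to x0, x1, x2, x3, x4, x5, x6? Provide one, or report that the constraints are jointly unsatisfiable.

x0=F, x1=T, x2=F, x3=F, x4=T, x5=F, x6=F

  (1) {x4, x5, x3, x6}: 1 true — exactly one ✓
  (2) x6=F ⇒ x1: vacuous ✓
  (3) {x6, x3}: 0 true — none ✓
  (4) {x1, x0}: 1 true — at most one ✓
  (5) x2=F ⇒ x5: vacuous ✓
  (6) x5=F, x3=F — same ✓
  (7) x3=F ⇒ x6: vacuous ✓
  (8) {x5, x3, x6}: 0 true — none ✓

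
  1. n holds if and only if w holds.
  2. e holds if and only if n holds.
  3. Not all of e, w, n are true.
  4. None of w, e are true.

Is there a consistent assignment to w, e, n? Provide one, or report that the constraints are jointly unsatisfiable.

w=F, e=F, n=F

  (1) n=F, w=F — same ✓
  (2) e=F, n=F — same ✓
  (3) {e, w, n}: 0/3 true — not all ✓
  (4) {w, e}: 0 true — none ✓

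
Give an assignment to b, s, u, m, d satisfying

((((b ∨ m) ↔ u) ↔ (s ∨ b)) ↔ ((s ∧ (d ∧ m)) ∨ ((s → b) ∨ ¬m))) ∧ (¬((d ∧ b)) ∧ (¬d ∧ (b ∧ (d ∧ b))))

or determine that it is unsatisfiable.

Unsatisfiable — no assignment works.

Case d = True: the conjunct ¬d is False.
Case d = False: the conjunct d is False.
Both cases fail — unsatisfiable.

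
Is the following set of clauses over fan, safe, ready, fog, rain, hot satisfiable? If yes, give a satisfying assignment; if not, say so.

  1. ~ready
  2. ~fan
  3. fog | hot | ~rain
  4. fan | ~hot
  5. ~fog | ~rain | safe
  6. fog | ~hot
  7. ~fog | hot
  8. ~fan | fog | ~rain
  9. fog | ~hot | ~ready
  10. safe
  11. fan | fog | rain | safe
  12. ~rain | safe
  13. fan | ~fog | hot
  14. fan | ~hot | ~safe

fan = False, safe = True, ready = False, fog = False, rain = False, hot = False

Unit clause (~ready) forces ready = False.
Unit clause (~fan) forces fan = False.
In (fan | ~hot) only ~hot is left, so hot = False.
In (~fog | hot) only ~fog is left, so fog = False.
Unit clause (safe) forces safe = True.
In (fog | hot | ~rain) only ~rain is left, so rain = False.
All clauses satisfied.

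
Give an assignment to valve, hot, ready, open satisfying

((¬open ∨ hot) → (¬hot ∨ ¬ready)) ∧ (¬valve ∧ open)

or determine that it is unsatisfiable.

valve: False, hot: False, ready: True, open: True

  (¬open ∨ hot) → (¬hot ∨ ¬ready) = True
    ¬open ∨ hot = False
      ¬open = False
    ¬hot ∨ ¬ready = True
      ¬hot = True
      ¬ready = False
  ¬valve ∧ open = True
    ¬valve = True
Both conjuncts True, so the formula holds.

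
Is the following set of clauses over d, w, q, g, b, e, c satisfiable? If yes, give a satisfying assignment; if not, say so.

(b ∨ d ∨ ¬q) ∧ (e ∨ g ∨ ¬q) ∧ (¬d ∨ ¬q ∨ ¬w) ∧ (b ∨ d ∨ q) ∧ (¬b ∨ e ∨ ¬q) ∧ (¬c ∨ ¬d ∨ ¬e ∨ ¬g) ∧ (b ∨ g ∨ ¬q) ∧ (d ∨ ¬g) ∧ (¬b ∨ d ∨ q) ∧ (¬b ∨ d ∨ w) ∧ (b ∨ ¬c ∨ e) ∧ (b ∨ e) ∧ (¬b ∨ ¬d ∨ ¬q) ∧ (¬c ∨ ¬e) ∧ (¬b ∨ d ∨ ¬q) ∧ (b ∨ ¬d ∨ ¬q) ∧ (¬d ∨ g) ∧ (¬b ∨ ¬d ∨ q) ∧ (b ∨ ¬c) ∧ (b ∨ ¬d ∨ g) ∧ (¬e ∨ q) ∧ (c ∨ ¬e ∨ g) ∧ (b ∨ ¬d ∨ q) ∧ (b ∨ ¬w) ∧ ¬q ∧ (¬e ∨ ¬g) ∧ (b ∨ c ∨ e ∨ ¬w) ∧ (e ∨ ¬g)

Case q = True:
  Clause (¬q) is falsified — contradiction.
Case q = False:
  (¬e ∨ q) forces e = False.
  (b ∨ e) forces b = True.
  (¬b ∨ d ∨ q) forces d = True.
  Clause (¬b ∨ ¬d ∨ q) is falsified — contradiction.
Both cases fail, so the formula is unsatisfiable.

The formula is unsatisfiable.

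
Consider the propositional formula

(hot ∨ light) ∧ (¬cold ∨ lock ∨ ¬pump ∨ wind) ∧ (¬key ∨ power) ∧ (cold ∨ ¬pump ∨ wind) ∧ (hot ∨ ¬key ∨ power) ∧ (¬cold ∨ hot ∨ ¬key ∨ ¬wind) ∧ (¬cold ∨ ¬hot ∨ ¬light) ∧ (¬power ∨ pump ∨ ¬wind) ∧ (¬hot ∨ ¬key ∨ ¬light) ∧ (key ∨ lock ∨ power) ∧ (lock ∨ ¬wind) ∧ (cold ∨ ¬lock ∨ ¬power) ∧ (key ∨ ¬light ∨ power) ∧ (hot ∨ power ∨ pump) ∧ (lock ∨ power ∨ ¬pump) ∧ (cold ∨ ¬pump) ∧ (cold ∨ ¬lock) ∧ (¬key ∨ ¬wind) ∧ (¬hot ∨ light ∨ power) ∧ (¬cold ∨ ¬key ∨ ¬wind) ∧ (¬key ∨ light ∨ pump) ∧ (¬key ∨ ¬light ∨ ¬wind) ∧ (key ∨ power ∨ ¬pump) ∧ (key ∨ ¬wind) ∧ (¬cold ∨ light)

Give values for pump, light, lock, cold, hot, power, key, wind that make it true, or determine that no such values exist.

Set pump = True.
  then (cold ∨ ¬pump) forces cold = True.
  then (¬cold ∨ light) forces light = True.
  then (¬cold ∨ ¬hot ∨ ¬light) forces hot = False.
Try lock = False:
  (¬cold ∨ lock ∨ ¬pump ∨ wind) forces wind = True.
  clause (lock ∨ ¬wind) is falsified — backtrack.
So lock = True.
Set power = True.
Set key = False.
  then (key ∨ ¬wind) forces wind = False.
All clauses satisfied.

pump: True, light: True, lock: True, cold: True, hot: False, power: True, key: False, wind: False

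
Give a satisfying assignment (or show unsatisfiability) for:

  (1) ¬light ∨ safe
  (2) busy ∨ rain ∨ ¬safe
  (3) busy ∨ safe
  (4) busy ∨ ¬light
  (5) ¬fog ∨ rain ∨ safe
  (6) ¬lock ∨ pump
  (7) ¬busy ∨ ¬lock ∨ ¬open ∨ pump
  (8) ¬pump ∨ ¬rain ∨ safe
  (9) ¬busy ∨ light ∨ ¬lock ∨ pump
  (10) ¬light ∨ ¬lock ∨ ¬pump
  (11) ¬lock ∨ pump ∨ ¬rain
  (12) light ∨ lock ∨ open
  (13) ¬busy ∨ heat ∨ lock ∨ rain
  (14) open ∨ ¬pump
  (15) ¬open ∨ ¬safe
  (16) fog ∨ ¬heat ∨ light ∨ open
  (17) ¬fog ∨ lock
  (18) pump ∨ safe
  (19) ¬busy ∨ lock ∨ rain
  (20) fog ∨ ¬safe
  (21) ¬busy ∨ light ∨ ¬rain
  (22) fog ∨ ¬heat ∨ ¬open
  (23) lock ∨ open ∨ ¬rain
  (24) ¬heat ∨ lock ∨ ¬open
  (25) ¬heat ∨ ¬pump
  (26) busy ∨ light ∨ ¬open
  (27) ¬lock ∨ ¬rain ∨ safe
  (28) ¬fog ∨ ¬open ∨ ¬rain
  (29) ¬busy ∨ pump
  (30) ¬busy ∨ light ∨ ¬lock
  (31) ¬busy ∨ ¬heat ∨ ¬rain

The formula is unsatisfiable.

Case pump = True:
  (open ∨ ¬pump) forces open = True.
  (¬open ∨ ¬safe) forces safe = False.
  (¬light ∨ safe) forces light = False.
  (busy ∨ safe) forces busy = True.
  (¬pump ∨ ¬rain ∨ safe) forces rain = False.
  (¬fog ∨ rain ∨ safe) forces fog = False.
  (¬busy ∨ lock ∨ rain) forces lock = True.
  Clause (¬busy ∨ light ∨ ¬lock) is falsified — contradiction.
Case pump = False:
  (¬lock ∨ pump) forces lock = False.
  (¬fog ∨ lock) forces fog = False.
  (pump ∨ safe) forces safe = True.
  Clause (fog ∨ ¬safe) is falsified — contradiction.
Both cases fail, so the formula is unsatisfiable.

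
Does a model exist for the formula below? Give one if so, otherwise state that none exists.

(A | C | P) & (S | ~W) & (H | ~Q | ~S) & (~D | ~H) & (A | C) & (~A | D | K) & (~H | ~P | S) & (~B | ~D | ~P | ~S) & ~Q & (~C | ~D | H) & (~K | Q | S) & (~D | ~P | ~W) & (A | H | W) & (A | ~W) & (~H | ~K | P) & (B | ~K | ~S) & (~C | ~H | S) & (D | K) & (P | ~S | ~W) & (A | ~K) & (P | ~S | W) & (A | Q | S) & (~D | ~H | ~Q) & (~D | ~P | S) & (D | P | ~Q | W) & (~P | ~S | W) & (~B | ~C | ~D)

P = False, C = False, B = False, D = True, S = False, A = True, W = False, Q = False, K = False, H = False

Unit clause (~Q) forces Q = False.
Set P = False.
Set C = False.
  then (A | C | P) forces A = True.
Set B = False.
Set D = True.
  then (~D | ~H) forces H = False.
Try S = True:
  (B | ~K | ~S) forces K = False.
  (P | ~S | ~W) forces W = False.
  clause (P | ~S | W) is falsified — backtrack.
So S = False.
  then (S | ~W) forces W = False.
  then (~K | Q | S) forces K = False.
All clauses satisfied.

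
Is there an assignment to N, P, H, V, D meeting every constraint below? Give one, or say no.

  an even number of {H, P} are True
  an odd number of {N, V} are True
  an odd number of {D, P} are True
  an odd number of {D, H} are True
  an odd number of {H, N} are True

N: False; P: True; H: True; V: True; D: False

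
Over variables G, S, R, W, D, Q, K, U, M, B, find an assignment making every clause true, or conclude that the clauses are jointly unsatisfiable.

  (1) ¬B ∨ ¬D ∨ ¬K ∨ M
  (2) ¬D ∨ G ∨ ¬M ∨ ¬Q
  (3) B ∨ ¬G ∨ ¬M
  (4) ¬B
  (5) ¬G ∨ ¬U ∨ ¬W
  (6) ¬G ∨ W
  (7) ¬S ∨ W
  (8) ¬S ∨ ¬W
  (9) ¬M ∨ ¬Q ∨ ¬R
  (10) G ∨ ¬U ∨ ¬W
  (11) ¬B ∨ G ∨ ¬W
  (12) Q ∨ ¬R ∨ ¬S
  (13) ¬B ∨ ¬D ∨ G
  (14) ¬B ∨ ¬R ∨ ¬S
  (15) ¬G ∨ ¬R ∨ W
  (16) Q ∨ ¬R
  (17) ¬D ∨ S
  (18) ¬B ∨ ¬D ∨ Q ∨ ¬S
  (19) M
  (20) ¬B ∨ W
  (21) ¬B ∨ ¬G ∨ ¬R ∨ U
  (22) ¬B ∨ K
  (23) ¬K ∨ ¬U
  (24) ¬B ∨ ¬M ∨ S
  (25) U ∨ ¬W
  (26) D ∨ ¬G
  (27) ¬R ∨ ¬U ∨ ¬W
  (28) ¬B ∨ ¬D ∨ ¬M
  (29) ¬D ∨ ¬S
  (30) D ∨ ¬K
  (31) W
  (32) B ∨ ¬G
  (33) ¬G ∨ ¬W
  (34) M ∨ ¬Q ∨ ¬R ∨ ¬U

No satisfying assignment exists.

Case M = True:
  (¬B) forces B = False.
  (B ∨ ¬G ∨ ¬M) forces G = False.
  (W) forces W = True.
  (¬S ∨ ¬W) forces S = False.
  (G ∨ ¬U ∨ ¬W) forces U = False.
  Clause (U ∨ ¬W) is falsified — contradiction.
Case M = False:
  Clause (M) is falsified — contradiction.
Both cases fail, so the formula is unsatisfiable.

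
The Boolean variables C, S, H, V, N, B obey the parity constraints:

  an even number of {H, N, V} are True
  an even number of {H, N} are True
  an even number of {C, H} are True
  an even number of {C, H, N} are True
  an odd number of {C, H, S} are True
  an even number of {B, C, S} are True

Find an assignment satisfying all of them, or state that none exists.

C=F, S=T, H=F, V=F, N=F, B=T

{H, N, V}: 0 true → even ✓
{H, N}: 0 true → even ✓
{C, H}: 0 true → even ✓
{C, H, N}: 0 true → even ✓
{C, H, S}: 1 true → odd ✓
{B, C, S}: 2 true → even ✓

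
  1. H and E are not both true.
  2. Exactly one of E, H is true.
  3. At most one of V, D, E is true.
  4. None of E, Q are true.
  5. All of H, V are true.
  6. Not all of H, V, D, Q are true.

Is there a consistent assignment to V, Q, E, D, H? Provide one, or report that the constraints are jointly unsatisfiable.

V = True, Q = False, E = False, D = False, H = True

  (1) H=T, E=F — not both ✓
  (2) {E, H}: 1 true — exactly one ✓
  (3) {V, D, E}: 1 true — at most one ✓
  (4) {E, Q}: 0 true — none ✓
  (5) {H, V}: all 2 true ✓
  (6) {H, V, D, Q}: 2/4 true — not all ✓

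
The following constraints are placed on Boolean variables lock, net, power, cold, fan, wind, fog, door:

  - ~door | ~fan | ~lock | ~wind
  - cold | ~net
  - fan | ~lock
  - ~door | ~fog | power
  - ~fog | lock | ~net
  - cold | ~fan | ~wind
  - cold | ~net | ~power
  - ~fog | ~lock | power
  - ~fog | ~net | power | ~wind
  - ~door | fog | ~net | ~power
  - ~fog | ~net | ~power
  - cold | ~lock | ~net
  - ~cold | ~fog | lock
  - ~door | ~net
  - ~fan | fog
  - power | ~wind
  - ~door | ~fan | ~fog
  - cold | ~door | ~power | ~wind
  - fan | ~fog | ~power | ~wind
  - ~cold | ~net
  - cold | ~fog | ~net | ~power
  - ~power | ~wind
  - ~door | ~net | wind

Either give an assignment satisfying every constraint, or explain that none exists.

lock: True, net: False, power: True, cold: True, fan: True, wind: False, fog: True, door: False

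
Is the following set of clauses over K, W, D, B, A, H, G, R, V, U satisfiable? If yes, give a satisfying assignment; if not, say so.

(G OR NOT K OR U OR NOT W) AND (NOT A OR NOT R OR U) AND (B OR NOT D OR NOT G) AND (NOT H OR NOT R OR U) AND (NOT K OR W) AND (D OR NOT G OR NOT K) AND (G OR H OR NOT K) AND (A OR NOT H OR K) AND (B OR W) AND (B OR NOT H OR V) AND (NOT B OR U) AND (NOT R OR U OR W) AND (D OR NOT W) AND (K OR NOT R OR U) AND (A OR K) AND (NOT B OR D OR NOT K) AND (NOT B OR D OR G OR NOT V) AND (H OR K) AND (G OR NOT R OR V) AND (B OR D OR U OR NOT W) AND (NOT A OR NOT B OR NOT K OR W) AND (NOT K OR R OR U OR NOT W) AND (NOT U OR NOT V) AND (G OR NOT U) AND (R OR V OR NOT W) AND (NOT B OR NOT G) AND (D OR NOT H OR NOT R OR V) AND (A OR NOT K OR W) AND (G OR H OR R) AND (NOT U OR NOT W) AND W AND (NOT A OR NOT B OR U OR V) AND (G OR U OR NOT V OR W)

K = False, W = True, D = True, B = False, A = True, H = True, G = False, R = False, V = True, U = False

Unit clause (W) forces W = True.
In (D OR NOT W) only D is left, so D = True.
In (NOT U OR NOT W) only NOT U is left, so U = False.
In (NOT B OR U) only NOT B is left, so B = False.
In (B OR NOT D OR NOT G) only NOT G is left, so G = False.
In (G OR NOT K OR U OR NOT W) only NOT K is left, so K = False.
In (K OR NOT R OR U) only NOT R is left, so R = False.
In (A OR K) only A is left, so A = True.
In (H OR K) only H is left, so H = True.
In (R OR V OR NOT W) only V is left, so V = True.
All clauses satisfied.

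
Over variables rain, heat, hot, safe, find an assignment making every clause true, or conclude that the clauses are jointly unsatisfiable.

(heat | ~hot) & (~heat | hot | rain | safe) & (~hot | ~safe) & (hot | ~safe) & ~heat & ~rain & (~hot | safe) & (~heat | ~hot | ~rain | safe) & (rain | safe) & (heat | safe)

Unsatisfiable — no assignment works.

Case heat = True:
  Clause (~heat) is falsified — contradiction.
Case heat = False:
  (heat | ~hot) forces hot = False.
  (hot | ~safe) forces safe = False.
  Clause (heat | safe) is falsified — contradiction.
Both cases fail, so the formula is unsatisfiable.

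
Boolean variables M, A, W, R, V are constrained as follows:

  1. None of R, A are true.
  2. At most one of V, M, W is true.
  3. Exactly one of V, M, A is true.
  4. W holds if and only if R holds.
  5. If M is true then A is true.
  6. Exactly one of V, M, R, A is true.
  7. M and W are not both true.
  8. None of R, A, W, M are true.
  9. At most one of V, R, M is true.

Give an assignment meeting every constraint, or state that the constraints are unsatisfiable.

M: False; A: False; W: False; R: False; V: True

  (1) {R, A}: 0 true — none ✓
  (2) {V, M, W}: 1 true — at most one ✓
  (3) {V, M, A}: 1 true — exactly one ✓
  (4) W=F, R=F — same ✓
  (5) M=F ⇒ A: vacuous ✓
  (6) {V, M, R, A}: 1 true — exactly one ✓
  (7) M=F, W=F — not both ✓
  (8) {R, A, W, M}: 0 true — none ✓
  (9) {V, R, M}: 1 true — at most one ✓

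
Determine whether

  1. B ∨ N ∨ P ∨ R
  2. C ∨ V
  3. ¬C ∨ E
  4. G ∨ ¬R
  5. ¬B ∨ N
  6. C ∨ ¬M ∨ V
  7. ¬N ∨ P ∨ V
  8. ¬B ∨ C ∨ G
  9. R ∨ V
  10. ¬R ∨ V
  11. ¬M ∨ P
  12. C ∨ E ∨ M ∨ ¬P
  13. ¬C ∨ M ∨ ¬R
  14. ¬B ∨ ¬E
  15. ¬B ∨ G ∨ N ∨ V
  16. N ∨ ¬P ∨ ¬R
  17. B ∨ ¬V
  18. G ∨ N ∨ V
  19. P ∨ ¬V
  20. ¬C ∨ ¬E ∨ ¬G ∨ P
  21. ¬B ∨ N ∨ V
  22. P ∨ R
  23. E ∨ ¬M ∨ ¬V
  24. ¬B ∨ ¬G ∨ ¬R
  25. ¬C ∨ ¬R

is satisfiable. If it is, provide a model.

Case V = True:
  (B ∨ ¬V) forces B = True.
  (¬B ∨ N) forces N = True.
  (¬B ∨ ¬E) forces E = False.
  (¬C ∨ E) forces C = False.
  (¬B ∨ C ∨ G) forces G = True.
  (P ∨ ¬V) forces P = True.
  (C ∨ E ∨ M ∨ ¬P) forces M = True.
  Clause (E ∨ ¬M ∨ ¬V) is falsified — contradiction.
Case V = False:
  (C ∨ V) forces C = True.
  (¬C ∨ E) forces E = True.
  (R ∨ V) forces R = True.
  Clause (¬R ∨ V) is falsified — contradiction.
Both cases fail, so the formula is unsatisfiable.

Unsatisfiable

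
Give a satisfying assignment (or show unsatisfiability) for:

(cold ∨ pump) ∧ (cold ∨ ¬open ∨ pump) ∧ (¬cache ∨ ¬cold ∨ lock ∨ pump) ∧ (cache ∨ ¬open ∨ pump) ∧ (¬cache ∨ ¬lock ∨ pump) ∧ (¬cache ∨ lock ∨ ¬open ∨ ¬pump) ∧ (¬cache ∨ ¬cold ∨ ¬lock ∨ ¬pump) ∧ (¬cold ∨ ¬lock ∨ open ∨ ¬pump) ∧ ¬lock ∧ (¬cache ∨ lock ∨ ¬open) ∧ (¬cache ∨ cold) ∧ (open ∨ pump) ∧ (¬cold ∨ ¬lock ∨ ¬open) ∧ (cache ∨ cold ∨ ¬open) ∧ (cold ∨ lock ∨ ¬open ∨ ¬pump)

lock: False; cold: False; open: False; pump: True; cache: False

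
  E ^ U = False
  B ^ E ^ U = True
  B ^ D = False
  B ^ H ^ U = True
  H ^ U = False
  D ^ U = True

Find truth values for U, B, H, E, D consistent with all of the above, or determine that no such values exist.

U = False, B = True, H = False, E = False, D = True

E ^ U = F ^ F = False ✓
B ^ E ^ U = T ^ F ^ F = True ✓
B ^ D = T ^ T = False ✓
B ^ H ^ U = T ^ F ^ F = True ✓
H ^ U = F ^ F = False ✓
D ^ U = T ^ F = True ✓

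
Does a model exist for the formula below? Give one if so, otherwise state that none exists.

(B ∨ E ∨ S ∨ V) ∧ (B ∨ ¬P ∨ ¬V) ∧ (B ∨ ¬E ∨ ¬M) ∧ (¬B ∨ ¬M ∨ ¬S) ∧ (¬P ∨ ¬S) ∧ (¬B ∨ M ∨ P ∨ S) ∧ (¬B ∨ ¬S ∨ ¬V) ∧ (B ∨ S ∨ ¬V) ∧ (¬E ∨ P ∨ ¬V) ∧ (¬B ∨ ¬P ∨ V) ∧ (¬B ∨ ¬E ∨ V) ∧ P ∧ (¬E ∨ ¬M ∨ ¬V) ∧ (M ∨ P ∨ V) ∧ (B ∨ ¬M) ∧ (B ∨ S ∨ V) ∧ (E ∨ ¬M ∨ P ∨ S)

P=T, B=T, V=T, S=F, M=F, E=T

Unit clause (P) forces P = True.
In (¬P ∨ ¬S) only ¬S is left, so S = False.
Try B = False:
  (B ∨ ¬P ∨ ¬V) forces V = False.
  clause (B ∨ S ∨ V) is falsified — backtrack.
So B = True.
  then (¬B ∨ ¬P ∨ V) forces V = True.
Set M = False.
Set E = True.
All clauses satisfied.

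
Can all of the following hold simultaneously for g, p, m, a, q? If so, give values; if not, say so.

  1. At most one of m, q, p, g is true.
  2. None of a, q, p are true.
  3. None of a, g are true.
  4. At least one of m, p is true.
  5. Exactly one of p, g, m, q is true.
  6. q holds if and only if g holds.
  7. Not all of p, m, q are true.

g = False; p = False; m = True; a = False; q = False

  (1) {m, q, p, g}: 1 true — at most one ✓
  (2) {a, q, p}: 0 true — none ✓
  (3) {a, g}: 0 true — none ✓
  (4) {m, p}: 1 true — at least one ✓
  (5) {p, g, m, q}: 1 true — exactly one ✓
  (6) q=F, g=F — same ✓
  (7) {p, m, q}: 1/3 true — not all ✓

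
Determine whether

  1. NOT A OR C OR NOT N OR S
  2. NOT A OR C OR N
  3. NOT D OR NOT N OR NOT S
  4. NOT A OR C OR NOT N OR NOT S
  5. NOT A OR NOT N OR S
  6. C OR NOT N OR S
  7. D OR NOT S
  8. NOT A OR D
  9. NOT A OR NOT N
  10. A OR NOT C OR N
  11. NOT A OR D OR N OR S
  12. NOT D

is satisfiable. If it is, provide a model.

Unit clause (NOT D) forces D = False.
In (D OR NOT S) only NOT S is left, so S = False.
In (NOT A OR D) only NOT A is left, so A = False.
Set C = False.
  then (C OR NOT N OR S) forces N = False.
All clauses satisfied.

D: False, C: False, A: False, S: False, N: False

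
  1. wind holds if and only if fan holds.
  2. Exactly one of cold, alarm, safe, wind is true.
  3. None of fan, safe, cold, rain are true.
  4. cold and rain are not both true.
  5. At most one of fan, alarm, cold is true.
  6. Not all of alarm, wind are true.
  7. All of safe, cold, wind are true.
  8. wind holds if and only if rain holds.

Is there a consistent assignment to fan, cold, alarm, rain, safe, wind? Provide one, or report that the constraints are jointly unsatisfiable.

Unsatisfiable — no assignment works.

Case cold = True:
  Constraint (3) is violated (cold=T) — contradiction.
Case cold = False:
  Constraint (7) is violated (cold=F) — contradiction.
Both cases fail — unsatisfiable.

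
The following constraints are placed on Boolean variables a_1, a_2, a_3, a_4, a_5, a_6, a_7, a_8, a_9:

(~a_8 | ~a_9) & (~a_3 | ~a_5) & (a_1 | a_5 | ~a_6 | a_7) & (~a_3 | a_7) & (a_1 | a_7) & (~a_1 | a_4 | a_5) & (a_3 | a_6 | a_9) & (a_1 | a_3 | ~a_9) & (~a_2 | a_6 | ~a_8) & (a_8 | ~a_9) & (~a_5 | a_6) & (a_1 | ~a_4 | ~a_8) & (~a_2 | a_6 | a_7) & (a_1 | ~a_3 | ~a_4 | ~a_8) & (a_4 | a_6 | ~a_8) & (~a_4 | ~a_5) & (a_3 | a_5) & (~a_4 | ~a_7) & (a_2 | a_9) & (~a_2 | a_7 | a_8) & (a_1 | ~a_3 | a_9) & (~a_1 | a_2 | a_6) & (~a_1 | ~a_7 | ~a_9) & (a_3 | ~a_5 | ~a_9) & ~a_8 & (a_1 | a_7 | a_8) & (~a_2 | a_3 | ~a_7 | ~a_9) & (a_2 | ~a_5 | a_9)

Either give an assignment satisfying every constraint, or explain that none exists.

a_1: False; a_2: True; a_3: False; a_4: False; a_5: True; a_6: True; a_7: True; a_8: False; a_9: False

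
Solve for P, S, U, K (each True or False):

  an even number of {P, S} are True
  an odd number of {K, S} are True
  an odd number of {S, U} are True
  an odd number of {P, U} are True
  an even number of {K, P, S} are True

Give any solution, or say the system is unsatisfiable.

P=T, S=T, U=F, K=F

{P, S}: 2 true → even ✓
{K, S}: 1 true → odd ✓
{S, U}: 1 true → odd ✓
{P, U}: 1 true → odd ✓
{K, P, S}: 2 true → even ✓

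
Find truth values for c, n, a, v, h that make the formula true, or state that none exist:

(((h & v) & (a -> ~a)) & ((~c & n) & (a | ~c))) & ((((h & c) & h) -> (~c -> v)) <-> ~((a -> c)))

No satisfying assignment exists.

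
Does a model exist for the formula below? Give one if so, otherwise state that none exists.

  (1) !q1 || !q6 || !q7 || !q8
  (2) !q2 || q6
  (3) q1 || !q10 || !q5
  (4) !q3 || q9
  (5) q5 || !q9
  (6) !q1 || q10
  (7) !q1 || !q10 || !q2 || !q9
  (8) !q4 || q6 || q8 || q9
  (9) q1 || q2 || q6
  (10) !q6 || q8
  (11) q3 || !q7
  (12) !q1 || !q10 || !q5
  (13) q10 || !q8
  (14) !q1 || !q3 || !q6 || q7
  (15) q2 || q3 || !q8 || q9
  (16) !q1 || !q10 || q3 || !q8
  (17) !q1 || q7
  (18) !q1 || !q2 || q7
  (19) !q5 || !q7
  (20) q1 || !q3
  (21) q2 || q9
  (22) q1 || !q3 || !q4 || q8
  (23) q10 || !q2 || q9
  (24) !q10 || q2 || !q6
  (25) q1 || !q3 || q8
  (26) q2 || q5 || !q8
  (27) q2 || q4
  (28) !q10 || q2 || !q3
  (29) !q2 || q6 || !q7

q1 = False; q2 = True; q3 = False; q4 = True; q5 = False; q6 = True; q7 = False; q8 = True; q9 = False; q10 = True

Set q1 = False.
  then (q1 || !q3) forces q3 = False.
  then (q3 || !q7) forces q7 = False.
Try q2 = False:
  (q1 || q2 || q6) forces q6 = True.
  (!q6 || q8) forces q8 = True.
  (q10 || !q8) forces q10 = True.
  clause (!q10 || q2 || !q6) is falsified — backtrack.
So q2 = True.
  then (!q2 || q6) forces q6 = True.
  then (!q6 || q8) forces q8 = True.
  then (q10 || !q8) forces q10 = True.
  then (q1 || !q10 || !q5) forces q5 = False.
  then (q5 || !q9) forces q9 = False.
Set q4 = True.
All clauses satisfied.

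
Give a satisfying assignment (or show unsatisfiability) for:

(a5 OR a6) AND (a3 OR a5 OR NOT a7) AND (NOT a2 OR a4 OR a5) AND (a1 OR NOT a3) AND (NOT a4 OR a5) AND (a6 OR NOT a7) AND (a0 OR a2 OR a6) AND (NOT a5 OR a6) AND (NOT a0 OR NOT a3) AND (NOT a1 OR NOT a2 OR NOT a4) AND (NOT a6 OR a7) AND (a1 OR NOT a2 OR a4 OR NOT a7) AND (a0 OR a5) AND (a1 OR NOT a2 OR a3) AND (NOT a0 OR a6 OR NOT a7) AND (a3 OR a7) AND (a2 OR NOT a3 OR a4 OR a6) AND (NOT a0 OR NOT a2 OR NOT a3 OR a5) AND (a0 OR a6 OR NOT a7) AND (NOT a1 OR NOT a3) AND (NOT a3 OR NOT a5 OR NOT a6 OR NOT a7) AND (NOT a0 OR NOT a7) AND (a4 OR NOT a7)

Try a0 = True:
  (NOT a0 OR NOT a3) forces a3 = False.
  (a3 OR a7) forces a7 = True.
  clause (NOT a0 OR NOT a7) is falsified — backtrack.
So a0 = False.
  then (a0 OR a5) forces a5 = True.
  then (NOT a5 OR a6) forces a6 = True.
  then (NOT a6 OR a7) forces a7 = True.
  then (NOT a3 OR NOT a5 OR NOT a6 OR NOT a7) forces a3 = False.
  then (a4 OR NOT a7) forces a4 = True.
Set a1 = False.
  then (a1 OR NOT a2 OR a3) forces a2 = False.
All clauses satisfied.

a0 = False; a1 = False; a2 = False; a3 = False; a4 = True; a5 = True; a6 = True; a7 = True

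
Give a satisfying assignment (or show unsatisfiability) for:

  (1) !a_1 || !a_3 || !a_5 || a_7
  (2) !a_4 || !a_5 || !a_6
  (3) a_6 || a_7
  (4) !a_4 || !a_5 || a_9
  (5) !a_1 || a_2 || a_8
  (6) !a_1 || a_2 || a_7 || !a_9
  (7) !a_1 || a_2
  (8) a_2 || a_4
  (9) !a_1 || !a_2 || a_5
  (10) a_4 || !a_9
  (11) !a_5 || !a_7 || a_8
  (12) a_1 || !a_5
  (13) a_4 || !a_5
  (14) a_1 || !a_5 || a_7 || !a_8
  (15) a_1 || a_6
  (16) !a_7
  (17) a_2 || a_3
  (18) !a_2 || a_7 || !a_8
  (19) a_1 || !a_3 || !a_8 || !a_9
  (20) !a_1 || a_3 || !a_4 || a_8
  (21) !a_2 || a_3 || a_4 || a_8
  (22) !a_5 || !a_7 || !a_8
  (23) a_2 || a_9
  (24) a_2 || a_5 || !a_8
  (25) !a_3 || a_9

Unit clause (!a_7) forces a_7 = False.
In (a_6 || a_7) only a_6 is left, so a_6 = True.
Try a_1 = True:
  (!a_1 || a_2) forces a_2 = True.
  (!a_1 || !a_2 || a_5) forces a_5 = True.
  (!a_1 || !a_3 || !a_5 || a_7) forces a_3 = False.
  (!a_4 || !a_5 || !a_6) forces a_4 = False.
  clause (a_4 || !a_5) is falsified — backtrack.
So a_1 = False.
  then (a_1 || !a_5) forces a_5 = False.
Set a_2 = False.
  then (a_2 || a_4) forces a_4 = True.
  then (a_2 || a_3) forces a_3 = True.
  then (a_2 || a_9) forces a_9 = True.
  then (a_2 || a_5 || !a_8) forces a_8 = False.
All clauses satisfied.

a_1 = False, a_2 = False, a_3 = True, a_4 = True, a_5 = False, a_6 = True, a_7 = False, a_8 = False, a_9 = True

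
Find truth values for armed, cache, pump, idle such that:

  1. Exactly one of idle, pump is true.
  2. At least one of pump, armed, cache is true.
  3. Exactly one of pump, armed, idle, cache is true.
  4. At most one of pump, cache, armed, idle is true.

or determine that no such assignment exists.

armed=F, cache=F, pump=T, idle=F

  (1) {idle, pump}: 1 true — exactly one ✓
  (2) {pump, armed, cache}: 1 true — at least one ✓
  (3) {pump, armed, idle, cache}: 1 true — exactly one ✓
  (4) {pump, cache, armed, idle}: 1 true — at most one ✓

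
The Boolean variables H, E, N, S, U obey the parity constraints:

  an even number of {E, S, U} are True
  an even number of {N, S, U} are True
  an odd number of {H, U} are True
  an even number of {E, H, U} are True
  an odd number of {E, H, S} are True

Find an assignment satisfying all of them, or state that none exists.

H = True, E = True, N = True, S = True, U = False

{E, S, U}: 2 true → even ✓
{N, S, U}: 2 true → even ✓
{H, U}: 1 true → odd ✓
{E, H, U}: 2 true → even ✓
{E, H, S}: 3 true → odd ✓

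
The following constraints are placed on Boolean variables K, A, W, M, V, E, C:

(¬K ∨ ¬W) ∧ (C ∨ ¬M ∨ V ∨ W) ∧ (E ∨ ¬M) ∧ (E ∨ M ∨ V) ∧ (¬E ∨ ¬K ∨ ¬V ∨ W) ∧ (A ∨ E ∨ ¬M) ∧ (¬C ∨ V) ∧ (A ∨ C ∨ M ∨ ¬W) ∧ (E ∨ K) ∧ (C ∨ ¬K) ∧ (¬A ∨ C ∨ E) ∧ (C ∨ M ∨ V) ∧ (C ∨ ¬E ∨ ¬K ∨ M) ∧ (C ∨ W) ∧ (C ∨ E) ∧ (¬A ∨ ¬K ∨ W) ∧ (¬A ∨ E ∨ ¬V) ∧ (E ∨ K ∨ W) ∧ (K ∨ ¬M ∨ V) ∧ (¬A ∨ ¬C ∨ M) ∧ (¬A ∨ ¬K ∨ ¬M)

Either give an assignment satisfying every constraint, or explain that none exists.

K = False; A = False; W = False; M = True; V = True; E = True; C = True

Set K = False.
  then (E ∨ K) forces E = True.
Set A = False.
Set W = False.
  then (C ∨ W) forces C = True.
  then (¬C ∨ V) forces V = True.
Set M = True.
All clauses satisfied.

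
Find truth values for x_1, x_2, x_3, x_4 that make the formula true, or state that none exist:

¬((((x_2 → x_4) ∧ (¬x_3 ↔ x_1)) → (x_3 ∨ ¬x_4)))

x_1 = True; x_2 = False; x_3 = False; x_4 = True

  ¬((((x_2 → x_4) ∧ (¬x_3 ↔ x_1)) → (x_3 ∨ ¬x_4))) = True
    ((x_2 → x_4) ∧ (¬x_3 ↔ x_1)) → (x_3 ∨ ¬x_4) = False
      (x_2 → x_4) ∧ (¬x_3 ↔ x_1) = True
        x_2 → x_4 = True
        ¬x_3 ↔ x_1 = True
          ¬x_3 = True
      x_3 ∨ ¬x_4 = False
        ¬x_4 = False
The formula evaluates to True.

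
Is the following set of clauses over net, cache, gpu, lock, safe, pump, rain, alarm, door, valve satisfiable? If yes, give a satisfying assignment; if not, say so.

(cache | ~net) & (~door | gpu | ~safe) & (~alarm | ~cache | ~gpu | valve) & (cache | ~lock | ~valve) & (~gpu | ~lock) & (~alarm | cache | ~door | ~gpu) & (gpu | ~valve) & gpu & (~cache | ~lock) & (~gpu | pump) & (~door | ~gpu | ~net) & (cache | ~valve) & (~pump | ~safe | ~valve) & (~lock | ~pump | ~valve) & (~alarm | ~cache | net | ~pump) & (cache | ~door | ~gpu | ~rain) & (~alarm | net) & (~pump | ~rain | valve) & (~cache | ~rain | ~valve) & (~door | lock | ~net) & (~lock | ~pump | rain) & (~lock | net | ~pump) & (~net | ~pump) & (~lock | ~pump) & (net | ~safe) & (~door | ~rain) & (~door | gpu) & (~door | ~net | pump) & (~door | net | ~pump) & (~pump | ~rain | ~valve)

Unit clause (gpu) forces gpu = True.
In (~gpu | pump) only pump is left, so pump = True.
In (~net | ~pump) only ~net is left, so net = False.
In (~lock | ~pump) only ~lock is left, so lock = False.
In (net | ~safe) only ~safe is left, so safe = False.
In (~door | net | ~pump) only ~door is left, so door = False.
In (~alarm | net) only ~alarm is left, so alarm = False.
Set cache = False.
  then (cache | ~valve) forces valve = False.
  then (~pump | ~rain | valve) forces rain = False.
All clauses satisfied.

net = False, cache = False, gpu = True, lock = False, safe = False, pump = True, rain = False, alarm = False, door = False, valve = False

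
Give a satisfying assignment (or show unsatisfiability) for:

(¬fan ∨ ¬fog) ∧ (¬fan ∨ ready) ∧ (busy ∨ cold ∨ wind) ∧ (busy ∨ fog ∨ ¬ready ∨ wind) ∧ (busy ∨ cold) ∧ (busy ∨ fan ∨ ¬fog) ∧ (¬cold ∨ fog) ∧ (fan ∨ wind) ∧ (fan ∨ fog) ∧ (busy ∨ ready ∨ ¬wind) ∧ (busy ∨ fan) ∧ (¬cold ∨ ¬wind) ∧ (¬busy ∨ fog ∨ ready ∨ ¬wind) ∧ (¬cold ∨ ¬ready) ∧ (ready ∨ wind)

Try busy = False:
  (busy ∨ cold) forces cold = True.
  (¬cold ∨ fog) forces fog = True.
  (¬fan ∨ ¬fog) forces fan = False.
  clause (busy ∨ fan ∨ ¬fog) is falsified — backtrack.
So busy = True.
Set fog = False.
  then (¬cold ∨ fog) forces cold = False.
  then (fan ∨ fog) forces fan = True.
  then (¬fan ∨ ready) forces ready = True.
Set wind = False.
All clauses satisfied.

busy = True, fog = False, cold = False, ready = True, fan = True, wind = False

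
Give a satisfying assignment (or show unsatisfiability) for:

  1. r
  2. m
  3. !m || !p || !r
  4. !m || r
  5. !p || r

Unit clause (r) forces r = True.
Unit clause (m) forces m = True.
In (!m || !p || !r) only !p is left, so p = False.
All clauses satisfied.

m = True, r = True, p = False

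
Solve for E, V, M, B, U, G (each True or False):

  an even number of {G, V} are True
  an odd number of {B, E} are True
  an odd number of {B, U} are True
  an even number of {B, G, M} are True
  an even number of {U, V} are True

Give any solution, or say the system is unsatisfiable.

E: False, V: False, M: True, B: True, U: False, G: False

{G, V}: 0 true → even ✓
{B, E}: 1 true → odd ✓
{B, U}: 1 true → odd ✓
{B, G, M}: 2 true → even ✓
{U, V}: 0 true → even ✓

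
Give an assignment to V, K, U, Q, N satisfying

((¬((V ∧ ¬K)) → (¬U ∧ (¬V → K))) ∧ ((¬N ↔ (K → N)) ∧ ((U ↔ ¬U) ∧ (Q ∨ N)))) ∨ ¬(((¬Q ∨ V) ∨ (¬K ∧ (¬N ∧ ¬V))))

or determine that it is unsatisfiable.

V=F; K=T; U=F; Q=T; N=F

  ((¬((V ∧ ¬K)) → (¬U ∧ (¬V → K))) ∧ ((¬N ↔ (K → N)) ∧ ((U ↔ ¬U) ∧ (Q ∨ N)))) ∨ ¬(((¬Q ∨ V) ∨ (¬K ∧ (¬N ∧ ¬V)))) = True
    (¬((V ∧ ¬K)) → (¬U ∧ (¬V → K))) ∧ ((¬N ↔ (K → N)) ∧ ((U ↔ ¬U) ∧ (Q ∨ N))) = False
      ¬((V ∧ ¬K)) → (¬U ∧ (¬V → K)) = True
        ¬((V ∧ ¬K)) = True
          V ∧ ¬K = False
            ¬K = False
        ¬U ∧ (¬V → K) = True
          ¬U = True
          ¬V → K = True
            ¬V = True
      (¬N ↔ (K → N)) ∧ ((U ↔ ¬U) ∧ (Q ∨ N)) = False
        ¬N ↔ (K → N) = False
          ¬N = True
          K → N = False
        (U ↔ ¬U) ∧ (Q ∨ N) = False
          U ↔ ¬U = False
            ¬U = True
          Q ∨ N = True
    ¬(((¬Q ∨ V) ∨ (¬K ∧ (¬N ∧ ¬V)))) = True
      (¬Q ∨ V) ∨ (¬K ∧ (¬N ∧ ¬V)) = False
        ¬Q ∨ V = False
          ¬Q = False
        ¬K ∧ (¬N ∧ ¬V) = False
          ¬K = False
          ¬N ∧ ¬V = True
            ¬N = True
            ¬V = True
The formula evaluates to True.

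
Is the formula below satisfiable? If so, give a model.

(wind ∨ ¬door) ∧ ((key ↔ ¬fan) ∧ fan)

fan = True, door = True, key = False, wind = True

  wind ∨ ¬door = True
    ¬door = False
  (key ↔ ¬fan) ∧ fan = True
    key ↔ ¬fan = True
      ¬fan = False
Both conjuncts True, so the formula holds.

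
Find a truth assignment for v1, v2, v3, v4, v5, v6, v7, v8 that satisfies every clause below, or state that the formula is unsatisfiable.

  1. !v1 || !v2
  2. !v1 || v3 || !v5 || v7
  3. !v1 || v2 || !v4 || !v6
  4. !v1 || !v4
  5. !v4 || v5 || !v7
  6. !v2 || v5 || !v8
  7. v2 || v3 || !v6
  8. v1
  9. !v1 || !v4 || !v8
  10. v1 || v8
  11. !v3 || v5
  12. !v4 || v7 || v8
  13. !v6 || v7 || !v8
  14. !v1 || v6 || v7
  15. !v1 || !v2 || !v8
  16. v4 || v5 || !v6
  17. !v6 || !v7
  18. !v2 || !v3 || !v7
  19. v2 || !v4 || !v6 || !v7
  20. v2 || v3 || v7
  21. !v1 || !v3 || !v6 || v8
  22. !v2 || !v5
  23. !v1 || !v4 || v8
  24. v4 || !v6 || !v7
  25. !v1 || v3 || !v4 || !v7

v1 = True, v2 = False, v3 = True, v4 = False, v5 = True, v6 = False, v7 = True, v8 = True

Unit clause (v1) forces v1 = True.
In (!v1 || !v2) only !v2 is left, so v2 = False.
In (!v1 || !v4) only !v4 is left, so v4 = False.
Set v3 = True.
  then (!v3 || v5) forces v5 = True.
Try v6 = True:
  (!v6 || !v7) forces v7 = False.
  (!v6 || v7 || !v8) forces v8 = False.
  clause (!v1 || !v3 || !v6 || v8) is falsified — backtrack.
So v6 = False.
  then (!v1 || v6 || v7) forces v7 = True.
Set v8 = True.
All clauses satisfied.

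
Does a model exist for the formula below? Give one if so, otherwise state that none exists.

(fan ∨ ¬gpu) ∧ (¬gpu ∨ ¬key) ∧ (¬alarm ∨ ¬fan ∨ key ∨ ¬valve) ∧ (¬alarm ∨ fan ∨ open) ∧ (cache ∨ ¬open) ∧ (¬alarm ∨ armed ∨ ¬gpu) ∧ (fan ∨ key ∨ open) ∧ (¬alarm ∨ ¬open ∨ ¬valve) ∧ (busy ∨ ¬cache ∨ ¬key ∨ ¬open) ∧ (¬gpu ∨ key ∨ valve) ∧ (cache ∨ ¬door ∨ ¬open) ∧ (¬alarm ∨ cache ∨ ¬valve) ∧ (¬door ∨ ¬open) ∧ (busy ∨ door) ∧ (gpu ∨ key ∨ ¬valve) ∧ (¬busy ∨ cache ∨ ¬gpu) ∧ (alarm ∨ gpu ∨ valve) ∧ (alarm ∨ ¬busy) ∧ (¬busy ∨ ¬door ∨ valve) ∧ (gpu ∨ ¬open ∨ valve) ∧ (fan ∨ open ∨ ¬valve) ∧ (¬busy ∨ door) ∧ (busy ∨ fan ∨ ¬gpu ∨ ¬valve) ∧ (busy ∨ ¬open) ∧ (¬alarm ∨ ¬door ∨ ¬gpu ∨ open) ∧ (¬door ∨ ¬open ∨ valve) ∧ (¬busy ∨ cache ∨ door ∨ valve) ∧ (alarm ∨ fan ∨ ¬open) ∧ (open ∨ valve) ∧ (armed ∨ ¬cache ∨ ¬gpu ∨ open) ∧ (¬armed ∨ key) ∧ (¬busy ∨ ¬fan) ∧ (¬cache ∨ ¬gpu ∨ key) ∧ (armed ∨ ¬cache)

open = False, valve = True, door = True, armed = False, alarm = False, gpu = True, fan = True, cache = False, busy = False, key = False

Try open = True:
  (cache ∨ ¬open) forces cache = True.
  (¬door ∨ ¬open) forces door = False.
  (busy ∨ door) forces busy = True.
  clause (¬busy ∨ door) is falsified — backtrack.
So open = False.
  then (open ∨ valve) forces valve = True.
  then (fan ∨ open ∨ ¬valve) forces fan = True.
  then (¬busy ∨ ¬fan) forces busy = False.
  then (busy ∨ door) forces door = True.
Set armed = False.
  then (armed ∨ ¬cache) forces cache = False.
  then (¬alarm ∨ cache ∨ ¬valve) forces alarm = False.
Set gpu = True.
  then (¬gpu ∨ ¬key) forces key = False.
All clauses satisfied.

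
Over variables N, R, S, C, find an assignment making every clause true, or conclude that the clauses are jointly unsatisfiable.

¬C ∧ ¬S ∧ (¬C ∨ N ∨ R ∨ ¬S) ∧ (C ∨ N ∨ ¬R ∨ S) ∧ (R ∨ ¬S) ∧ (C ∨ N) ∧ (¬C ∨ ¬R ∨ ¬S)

N=T, R=T, S=F, C=F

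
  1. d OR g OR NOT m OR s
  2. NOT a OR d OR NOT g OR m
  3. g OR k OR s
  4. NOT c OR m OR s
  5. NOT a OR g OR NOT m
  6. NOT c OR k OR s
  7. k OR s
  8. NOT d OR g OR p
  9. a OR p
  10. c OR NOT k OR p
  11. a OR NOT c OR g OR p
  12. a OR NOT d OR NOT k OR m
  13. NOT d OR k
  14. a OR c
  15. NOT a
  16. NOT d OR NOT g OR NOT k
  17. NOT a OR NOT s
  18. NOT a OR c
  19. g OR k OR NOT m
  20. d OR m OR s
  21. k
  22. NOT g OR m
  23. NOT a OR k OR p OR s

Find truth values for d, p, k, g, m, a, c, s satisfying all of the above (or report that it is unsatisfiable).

d=F, p=T, k=T, g=F, m=T, a=F, c=T, s=T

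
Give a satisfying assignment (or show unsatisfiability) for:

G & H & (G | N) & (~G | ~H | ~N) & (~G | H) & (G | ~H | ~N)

Unit clause (G) forces G = True.
Unit clause (H) forces H = True.
In (~G | ~H | ~N) only ~N is left, so N = False.
Check each clause:
  (G): G holds.
  (H): H holds.
  (G | N): G holds.
  (~G | ~H | ~N): ~N holds.
  (~G | H): H holds.
  (G | ~H | ~N): G holds.
All clauses satisfied.

H=T, G=T, N=F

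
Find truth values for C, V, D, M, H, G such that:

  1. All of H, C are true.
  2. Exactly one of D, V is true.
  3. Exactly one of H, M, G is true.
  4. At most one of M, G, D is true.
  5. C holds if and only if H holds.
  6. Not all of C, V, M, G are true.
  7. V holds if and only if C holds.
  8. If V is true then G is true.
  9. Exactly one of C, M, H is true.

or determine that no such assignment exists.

Unsatisfiable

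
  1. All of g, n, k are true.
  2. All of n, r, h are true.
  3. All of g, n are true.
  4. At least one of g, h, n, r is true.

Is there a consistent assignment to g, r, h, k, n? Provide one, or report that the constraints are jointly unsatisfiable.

g=T, r=T, h=T, k=T, n=T

  (1) {g, n, k}: all 3 true ✓
  (2) {n, r, h}: all 3 true ✓
  (3) {g, n}: all 2 true ✓
  (4) {g, h, n, r}: 4 true — at least one ✓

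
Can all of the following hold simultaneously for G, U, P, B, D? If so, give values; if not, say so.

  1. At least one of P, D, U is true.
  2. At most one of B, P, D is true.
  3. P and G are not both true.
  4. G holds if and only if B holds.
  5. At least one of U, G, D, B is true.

G = False, U = True, P = False, B = False, D = True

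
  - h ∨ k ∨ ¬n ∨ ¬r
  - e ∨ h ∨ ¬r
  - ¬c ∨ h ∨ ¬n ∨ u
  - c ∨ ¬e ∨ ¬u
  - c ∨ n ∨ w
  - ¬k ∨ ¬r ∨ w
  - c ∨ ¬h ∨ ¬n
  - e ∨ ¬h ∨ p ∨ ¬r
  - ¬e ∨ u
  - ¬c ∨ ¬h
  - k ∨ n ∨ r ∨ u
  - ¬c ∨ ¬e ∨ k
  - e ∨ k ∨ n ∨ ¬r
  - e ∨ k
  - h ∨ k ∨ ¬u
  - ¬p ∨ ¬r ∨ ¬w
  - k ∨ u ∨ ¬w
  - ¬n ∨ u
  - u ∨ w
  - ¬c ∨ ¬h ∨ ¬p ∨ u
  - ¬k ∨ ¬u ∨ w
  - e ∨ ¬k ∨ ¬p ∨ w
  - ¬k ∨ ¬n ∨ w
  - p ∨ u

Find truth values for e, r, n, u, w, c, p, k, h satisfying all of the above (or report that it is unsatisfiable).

e=F; r=F; n=F; u=F; w=T; c=F; p=T; k=T; h=F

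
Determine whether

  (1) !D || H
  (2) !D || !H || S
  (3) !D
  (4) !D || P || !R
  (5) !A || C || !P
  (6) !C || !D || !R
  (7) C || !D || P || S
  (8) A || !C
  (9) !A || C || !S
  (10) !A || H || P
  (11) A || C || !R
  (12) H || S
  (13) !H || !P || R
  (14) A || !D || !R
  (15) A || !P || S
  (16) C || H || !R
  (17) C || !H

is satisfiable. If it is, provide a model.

H: False; R: False; D: False; S: True; C: False; A: False; P: False

Unit clause (!D) forces D = False.
Set H = False.
  then (H || S) forces S = True.
Set R = False.
Set C = False.
  then (!A || C || !S) forces A = False.
Set P = False.
All clauses satisfied.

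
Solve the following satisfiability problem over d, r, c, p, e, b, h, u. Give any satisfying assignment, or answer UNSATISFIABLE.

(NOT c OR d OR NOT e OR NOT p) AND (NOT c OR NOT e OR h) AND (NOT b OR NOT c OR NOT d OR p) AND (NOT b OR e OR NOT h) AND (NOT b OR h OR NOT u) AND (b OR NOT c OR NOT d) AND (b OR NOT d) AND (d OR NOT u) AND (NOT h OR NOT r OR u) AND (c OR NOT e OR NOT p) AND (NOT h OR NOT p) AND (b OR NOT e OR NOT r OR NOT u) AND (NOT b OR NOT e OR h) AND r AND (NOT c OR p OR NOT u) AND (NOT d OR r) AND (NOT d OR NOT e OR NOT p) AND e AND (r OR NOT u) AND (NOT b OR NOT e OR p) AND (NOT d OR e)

d = False, r = True, c = False, p = False, e = True, b = False, h = False, u = False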